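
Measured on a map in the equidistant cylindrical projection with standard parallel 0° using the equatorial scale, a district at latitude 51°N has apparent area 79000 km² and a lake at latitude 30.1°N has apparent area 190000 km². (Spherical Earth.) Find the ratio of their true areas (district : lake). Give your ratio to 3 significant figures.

0.302

Plate carrée has h = 1 and k = sec φ, giving areal scale sec φ; true area = (apparent area) · cos φ.
True area of district: 79000 × cos(51°) = 79000 × 0.6293 = 49720 km².
True area of lake: 190000 × cos(30.1°) = 190000 × 0.8652 = 164400 km².
Ratio = 49720 / 164400 ≈ 0.302.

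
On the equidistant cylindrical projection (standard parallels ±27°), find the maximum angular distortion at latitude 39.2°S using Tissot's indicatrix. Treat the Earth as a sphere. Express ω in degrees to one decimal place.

In the equirectangular projection with standard parallel φ₀ = 27° (x = Rλ cos φ₀, y = Rφ), meridians are true-scale (h = 1) and the parallel scale is k = cos φ₀ / cos φ.
At 39.2°: h = 1.000, k = 1.150; principal scales a = 1.150, b = 1.000.
sin(ω/2) = (a − b)/(a + b) = 0.1498/2.150 = 0.06967, so ω = 2 arcsin(0.06967) ≈ 8.0°.

8.0°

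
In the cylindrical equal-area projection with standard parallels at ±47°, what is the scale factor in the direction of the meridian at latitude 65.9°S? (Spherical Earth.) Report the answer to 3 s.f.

Cylindrical equal-area (φ₀ = 47°): h = cos φ / cos 47° along meridians, k = cos 47° / cos φ along parallels; h·k = 1.
h = cos 65.9° / cos 47° = 0.4083/0.6820 = 0.5987.

0.599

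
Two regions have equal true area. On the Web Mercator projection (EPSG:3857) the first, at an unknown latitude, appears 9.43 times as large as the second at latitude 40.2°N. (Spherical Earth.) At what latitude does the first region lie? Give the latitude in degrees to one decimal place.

75.6°

Mercator areal scale is sec²φ, so apparent-area ratio = sec²φ₁ / sec²φ₂ = cos²φ₂ / cos²φ₁.
cos²φ₂ / cos²φ₁ = 9.43  ⇒  cos φ₁ = cos 40.2° / √9.43 = 0.7638/3.071 = 0.2487.
φ₁ = arccos(0.2487) ≈ 75.6°.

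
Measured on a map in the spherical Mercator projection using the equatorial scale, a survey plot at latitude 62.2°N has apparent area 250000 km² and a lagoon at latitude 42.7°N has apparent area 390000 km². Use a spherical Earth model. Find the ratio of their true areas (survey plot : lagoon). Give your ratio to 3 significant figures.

0.258

On Mercator the areal scale is sec²φ, so true area = apparent × cos²φ.
True area of survey plot: 250000 × cos²(62.2°) = 250000 × 0.2175 = 54380 km².
True area of lagoon: 390000 × cos²(42.7°) = 390000 × 0.5401 = 210600 km².
Ratio = 54380 / 210600 ≈ 0.258.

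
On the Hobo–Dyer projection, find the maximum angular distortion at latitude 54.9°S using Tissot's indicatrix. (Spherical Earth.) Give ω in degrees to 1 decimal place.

Hobo–Dyer is a cylindrical equal-area projection with standard parallels at ±37.5°. Cylindrical equal-area (φ₀ = 37.5°): h = cos φ / cos 37.5° along meridians, k = cos 37.5° / cos φ along parallels; h·k = 1.
At 54.9°: h = 0.7248, k = 1.380; principal scales a = 1.380, b = 0.7248.
sin(ω/2) = (a − b)/(a + b) = 0.6550/2.105 = 0.3112, so ω = 2 arcsin(0.3112) ≈ 36.3°.

36.3°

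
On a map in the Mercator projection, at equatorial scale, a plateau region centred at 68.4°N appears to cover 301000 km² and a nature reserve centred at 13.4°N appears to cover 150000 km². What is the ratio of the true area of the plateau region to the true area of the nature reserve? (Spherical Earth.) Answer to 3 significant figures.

Mercator's areal exaggeration is sec²φ; hence true area = (apparent area) · cos²φ.
True area of plateau region: 301000 × cos²(68.4°) = 301000 × 0.1355 = 40790 km².
True area of nature reserve: 150000 × cos²(13.4°) = 150000 × 0.9463 = 141900 km².
Ratio = 40790 / 141900 ≈ 0.287.

0.287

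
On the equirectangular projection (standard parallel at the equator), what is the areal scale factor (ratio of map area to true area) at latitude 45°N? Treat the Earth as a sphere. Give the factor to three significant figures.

Plate carrée maps x = Rλ, y = Rφ. The meridian scale is h = 1 and the parallel scale is k = 1/cos φ = sec φ.
Areal scale = h·k = 1 × sec φ; at 45°, h = 1.000, k = 1.414, so h·k = 1.414.

1.41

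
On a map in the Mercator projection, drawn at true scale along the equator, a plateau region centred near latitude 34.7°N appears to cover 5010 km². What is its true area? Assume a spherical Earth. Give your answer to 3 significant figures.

3390 km²

The Mercator projection is conformal; its linear scale factor is the same in every direction and equals sec φ = 1/cos φ.
Areal scale = k² = sec²φ = 1/cos²(34.7°) = 1/0.8221² = 1.479.
True area = apparent / (areal scale) = 5010 / 1.479 ≈ 3390 km².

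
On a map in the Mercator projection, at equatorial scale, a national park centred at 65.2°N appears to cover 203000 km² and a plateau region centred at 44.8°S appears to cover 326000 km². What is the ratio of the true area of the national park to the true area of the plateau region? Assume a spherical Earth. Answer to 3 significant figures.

0.218

Since Mercator area scale is 1/cos²φ, the true area equals the apparent area multiplied by cos²φ.
True area of national park: 203000 × cos²(65.2°) = 203000 × 0.1759 = 35720 km².
True area of plateau region: 326000 × cos²(44.8°) = 326000 × 0.5035 = 164100 km².
Ratio = 35720 / 164100 ≈ 0.218.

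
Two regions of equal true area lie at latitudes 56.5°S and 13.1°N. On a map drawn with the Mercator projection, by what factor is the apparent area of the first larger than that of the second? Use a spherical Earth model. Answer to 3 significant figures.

Mercator areal scale is sec²φ.
At 56.5°: sec²(56.5°) = 1/0.5519² = 3.283.
At 13.1°: sec²(13.1°) = 1/0.9740² = 1.054.
Ratio = 3.283/1.054 = cos²(13.1°)/cos²(56.5°) ≈ 3.11.

3.11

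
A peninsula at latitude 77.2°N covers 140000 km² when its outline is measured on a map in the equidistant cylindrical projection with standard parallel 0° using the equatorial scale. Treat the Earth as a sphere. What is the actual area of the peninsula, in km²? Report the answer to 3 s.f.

For the equirectangular projection with φ₀ = 0 (plate carrée), h = 1 along meridians and k = sec φ along parallels.
Areal scale = h·k = 1 × sec φ; at 77.2°, h = 1.000, k = 4.514, so h·k = 4.514.
True area = apparent / (areal scale) = 140000 / 4.514 ≈ 31000 km².

31000 km²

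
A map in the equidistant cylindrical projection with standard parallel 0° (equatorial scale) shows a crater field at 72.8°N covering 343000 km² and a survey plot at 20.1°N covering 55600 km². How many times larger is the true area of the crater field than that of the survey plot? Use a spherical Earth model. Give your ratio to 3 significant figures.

1.94

Plate carrée has h = 1 and k = sec φ, giving areal scale sec φ; true area = (apparent area) · cos φ.
True area of crater field: 343000 × cos(72.8°) = 343000 × 0.2957 = 101400 km².
True area of survey plot: 55600 × cos(20.1°) = 55600 × 0.9391 = 52210 km².
Ratio = 101400 / 52210 ≈ 1.94.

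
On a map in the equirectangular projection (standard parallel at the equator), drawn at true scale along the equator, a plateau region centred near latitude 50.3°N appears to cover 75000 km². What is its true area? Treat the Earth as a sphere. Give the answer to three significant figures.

47900 km²

Plate carrée maps x = Rλ, y = Rφ. The meridian scale is h = 1 and the parallel scale is k = 1/cos φ = sec φ.
Areal scale = h·k = 1 × sec φ; at 50.3°, h = 1.000, k = 1.566, so h·k = 1.566.
True area = apparent / (areal scale) = 75000 / 1.566 ≈ 47900 km².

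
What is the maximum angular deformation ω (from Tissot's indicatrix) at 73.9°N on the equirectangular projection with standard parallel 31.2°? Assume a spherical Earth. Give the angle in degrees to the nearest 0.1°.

With standard parallel φ₀ = 31.2°, the equirectangular projection gives x = Rλ cos φ₀, y = Rφ, so h = 1 and k = cos 31.2° / cos φ.
At 73.9°: h = 1.000, k = 3.084; principal scales a = 3.084, b = 1.000.
sin(ω/2) = (a − b)/(a + b) = 2.084/4.084 = 0.5103, so ω = 2 arcsin(0.5103) ≈ 61.4°.

61.4°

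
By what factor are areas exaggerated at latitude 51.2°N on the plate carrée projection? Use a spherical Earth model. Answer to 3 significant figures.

For the equirectangular projection with φ₀ = 0 (plate carrée), h = 1 along meridians and k = sec φ along parallels.
Areal scale = h·k = 1 × sec φ; at 51.2°, h = 1.000, k = 1.596, so h·k = 1.596.

1.60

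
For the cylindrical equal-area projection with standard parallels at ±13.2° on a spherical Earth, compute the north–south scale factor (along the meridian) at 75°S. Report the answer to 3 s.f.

0.266

For cylindrical equal-area with standard parallel φ₀, h = cos φ / cos φ₀ and k = cos φ₀ / cos φ, so h·k = 1.
h = cos 75° / cos 13.2° = 0.2588/0.9736 = 0.2658.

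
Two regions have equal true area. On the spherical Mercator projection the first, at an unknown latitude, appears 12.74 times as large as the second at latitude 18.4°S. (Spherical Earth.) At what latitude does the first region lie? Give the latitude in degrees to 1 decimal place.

74.6°

For equal true areas on Mercator, apparent areas scale as sec²φ, so the ratio is cos²φ₂ / cos²φ₁.
cos²φ₂ / cos²φ₁ = 12.74  ⇒  cos φ₁ = cos 18.4° / √12.74 = 0.9489/3.569 = 0.2658.
φ₁ = arccos(0.2658) ≈ 74.6°.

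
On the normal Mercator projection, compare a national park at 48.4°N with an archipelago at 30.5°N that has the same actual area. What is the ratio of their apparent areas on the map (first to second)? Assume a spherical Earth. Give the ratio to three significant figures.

On Mercator, area is exaggerated by sec²φ = 1/cos²φ.
At 48.4°: sec²(48.4°) = 1/0.6639² = 2.269.
At 30.5°: sec²(30.5°) = 1/0.8616² = 1.347.
Ratio = 2.269/1.347 = cos²(30.5°)/cos²(48.4°) ≈ 1.68.

1.68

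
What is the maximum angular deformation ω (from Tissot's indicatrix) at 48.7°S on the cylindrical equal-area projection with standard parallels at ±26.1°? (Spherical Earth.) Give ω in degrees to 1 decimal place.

34.7°

Cylindrical equal-area (φ₀ = 26.1°): h = cos φ / cos 26.1° along meridians, k = cos 26.1° / cos φ along parallels; h·k = 1.
At 48.7°: h = 0.7349, k = 1.361; principal scales a = 1.361, b = 0.7349.
sin(ω/2) = (a − b)/(a + b) = 0.6257/2.096 = 0.2986, so ω = 2 arcsin(0.2986) ≈ 34.7°.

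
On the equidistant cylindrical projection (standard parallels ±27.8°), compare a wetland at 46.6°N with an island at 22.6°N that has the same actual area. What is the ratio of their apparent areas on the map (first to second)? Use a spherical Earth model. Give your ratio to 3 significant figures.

1.34

The equidistant cylindrical projection with φ₀ = 27.8° has h = 1 (meridians true) and k = cos φ₀ / cos φ along parallels.
Areal scale at 46.6°: h·k = 1.000 × 1.287 = 1.287.
Areal scale at 22.6°: h·k = 1.000 × 0.9582 = 0.9582.
Ratio = 1.287/0.9582 ≈ 1.34.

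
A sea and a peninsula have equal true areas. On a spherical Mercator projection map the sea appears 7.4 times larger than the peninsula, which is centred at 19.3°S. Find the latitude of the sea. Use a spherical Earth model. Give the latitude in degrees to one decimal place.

Mercator areal scale is sec²φ, so apparent-area ratio = sec²φ₁ / sec²φ₂ = cos²φ₂ / cos²φ₁.
cos²φ₂ / cos²φ₁ = 7.4  ⇒  cos φ₁ = cos 19.3° / √7.4 = 0.9438/2.720 = 0.3469.
φ₁ = arccos(0.3469) ≈ 69.7°.

69.7°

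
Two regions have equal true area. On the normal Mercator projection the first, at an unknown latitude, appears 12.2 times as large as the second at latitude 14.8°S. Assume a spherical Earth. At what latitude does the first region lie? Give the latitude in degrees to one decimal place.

73.9°

For equal true areas on Mercator, apparent areas scale as sec²φ, so the ratio is cos²φ₂ / cos²φ₁.
cos²φ₂ / cos²φ₁ = 12.2  ⇒  cos φ₁ = cos 14.8° / √12.2 = 0.9668/3.493 = 0.2768.
φ₁ = arccos(0.2768) ≈ 73.9°.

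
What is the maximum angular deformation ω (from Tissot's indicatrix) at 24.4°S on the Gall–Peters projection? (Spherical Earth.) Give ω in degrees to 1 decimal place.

Gall–Peters is a cylindrical equal-area projection with standard parallels at ±45°. Cylindrical equal-area (φ₀ = 45°): h = cos φ / cos 45° along meridians, k = cos 45° / cos φ along parallels; h·k = 1.
At 24.4°: h = 1.288, k = 0.7765; principal scales a = 1.288, b = 0.7765.
sin(ω/2) = (a − b)/(a + b) = 0.5114/2.064 = 0.2477, so ω = 2 arcsin(0.2477) ≈ 28.7°.

28.7°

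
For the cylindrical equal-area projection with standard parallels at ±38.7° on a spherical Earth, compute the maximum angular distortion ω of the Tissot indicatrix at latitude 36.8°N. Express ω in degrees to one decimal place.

Cylindrical equal-area (φ₀ = 38.7°): h = cos φ / cos 38.7° along meridians, k = cos 38.7° / cos φ along parallels; h·k = 1.
At 36.8°: h = 1.026, k = 0.9746; principal scales a = 1.026, b = 0.9746.
sin(ω/2) = (a − b)/(a + b) = 0.05137/2.001 = 0.02567, so ω = 2 arcsin(0.02567) ≈ 2.9°.

2.9°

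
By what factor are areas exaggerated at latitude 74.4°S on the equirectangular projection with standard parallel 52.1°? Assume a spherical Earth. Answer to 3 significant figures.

The equidistant cylindrical projection with φ₀ = 52.1° has h = 1 (meridians true) and k = cos φ₀ / cos φ along parallels.
Areal scale = h·k = 1 × cos φ₀ / cos φ; at 74.4°, h = 1.000, k = 2.284, so h·k = 2.284.

2.28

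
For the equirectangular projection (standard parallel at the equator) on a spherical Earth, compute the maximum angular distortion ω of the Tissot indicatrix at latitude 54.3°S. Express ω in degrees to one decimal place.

For the equirectangular projection with φ₀ = 0 (plate carrée), h = 1 along meridians and k = sec φ along parallels.
At 54.3°: h = 1.000, k = 1.714; principal scales a = 1.714, b = 1.000.
sin(ω/2) = (a − b)/(a + b) = 0.7137/2.714 = 0.2630, so ω = 2 arcsin(0.2630) ≈ 30.5°.

30.5°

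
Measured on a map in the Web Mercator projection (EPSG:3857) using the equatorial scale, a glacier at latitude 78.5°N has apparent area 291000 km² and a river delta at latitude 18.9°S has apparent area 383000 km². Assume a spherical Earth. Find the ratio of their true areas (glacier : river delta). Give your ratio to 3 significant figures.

0.0337

Since Mercator area scale is 1/cos²φ, the true area equals the apparent area multiplied by cos²φ.
True area of glacier: 291000 × cos²(78.5°) = 291000 × 0.03975 = 11570 km².
True area of river delta: 383000 × cos²(18.9°) = 383000 × 0.8951 = 342800 km².
Ratio = 11570 / 342800 ≈ 0.0337.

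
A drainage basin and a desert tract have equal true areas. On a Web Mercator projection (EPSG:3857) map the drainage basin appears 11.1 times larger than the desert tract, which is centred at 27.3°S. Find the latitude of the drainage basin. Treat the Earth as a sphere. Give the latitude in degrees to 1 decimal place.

74.5°

Mercator areal scale is sec²φ, so apparent-area ratio = sec²φ₁ / sec²φ₂ = cos²φ₂ / cos²φ₁.
cos²φ₂ / cos²φ₁ = 11.1  ⇒  cos φ₁ = cos 27.3° / √11.1 = 0.8886/3.332 = 0.2667.
φ₁ = arccos(0.2667) ≈ 74.5°.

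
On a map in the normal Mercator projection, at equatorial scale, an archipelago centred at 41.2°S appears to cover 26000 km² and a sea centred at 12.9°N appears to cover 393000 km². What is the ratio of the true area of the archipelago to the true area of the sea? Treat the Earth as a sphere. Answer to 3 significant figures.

Since Mercator area scale is 1/cos²φ, the true area equals the apparent area multiplied by cos²φ.
True area of archipelago: 26000 × cos²(41.2°) = 26000 × 0.5661 = 14720 km².
True area of sea: 393000 × cos²(12.9°) = 393000 × 0.9502 = 373400 km².
Ratio = 14720 / 373400 ≈ 0.0394.

0.0394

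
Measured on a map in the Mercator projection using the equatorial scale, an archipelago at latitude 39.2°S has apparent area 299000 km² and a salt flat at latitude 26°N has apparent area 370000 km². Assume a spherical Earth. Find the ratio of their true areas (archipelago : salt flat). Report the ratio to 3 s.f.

0.601

On Mercator the areal scale is sec²φ, so true area = apparent × cos²φ.
True area of archipelago: 299000 × cos²(39.2°) = 299000 × 0.6005 = 179600 km².
True area of salt flat: 370000 × cos²(26°) = 370000 × 0.8078 = 298900 km².
Ratio = 179600 / 298900 ≈ 0.601.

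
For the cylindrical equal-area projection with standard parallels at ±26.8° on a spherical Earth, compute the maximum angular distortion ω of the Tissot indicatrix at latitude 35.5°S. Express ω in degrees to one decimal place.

10.5°

A cylindrical equal-area projection with standard parallel φ₀ has meridian scale h = cos φ / cos φ₀ and parallel scale k = cos φ₀ / cos φ (so areas are preserved, h·k = 1).
At 35.5°: h = 0.9121, k = 1.096; principal scales a = 1.096, b = 0.9121.
sin(ω/2) = (a − b)/(a + b) = 0.1843/2.008 = 0.09176, so ω = 2 arcsin(0.09176) ≈ 10.5°.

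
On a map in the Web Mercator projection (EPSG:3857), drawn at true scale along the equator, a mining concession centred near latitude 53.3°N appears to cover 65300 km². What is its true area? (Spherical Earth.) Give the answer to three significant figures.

23300 km²

For Mercator, h = k = sec φ (a conformal cylindrical projection has a single point scale, 1/cos φ).
Areal scale = k² = sec²φ = 1/cos²(53.3°) = 1/0.5976² = 2.800.
True area = apparent / (areal scale) = 65300 / 2.800 ≈ 23300 km².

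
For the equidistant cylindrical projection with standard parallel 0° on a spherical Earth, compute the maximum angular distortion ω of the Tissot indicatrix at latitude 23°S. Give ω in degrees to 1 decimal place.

4.7°

Plate carrée maps x = Rλ, y = Rφ. The meridian scale is h = 1 and the parallel scale is k = 1/cos φ = sec φ.
At 23°: h = 1.000, k = 1.086; principal scales a = 1.086, b = 1.000.
sin(ω/2) = (a − b)/(a + b) = 0.08636/2.086 = 0.04139, so ω = 2 arcsin(0.04139) ≈ 4.7°.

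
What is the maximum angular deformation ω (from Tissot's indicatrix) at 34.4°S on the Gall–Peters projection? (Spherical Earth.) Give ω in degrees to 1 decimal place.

Gall–Peters is a cylindrical equal-area projection with standard parallels at ±45°. Cylindrical equal-area (φ₀ = 45°): h = cos φ / cos 45° along meridians, k = cos 45° / cos φ along parallels; h·k = 1.
At 34.4°: h = 1.167, k = 0.8570; principal scales a = 1.167, b = 0.8570.
sin(ω/2) = (a − b)/(a + b) = 0.3099/2.024 = 0.1531, so ω = 2 arcsin(0.1531) ≈ 17.6°.

17.6°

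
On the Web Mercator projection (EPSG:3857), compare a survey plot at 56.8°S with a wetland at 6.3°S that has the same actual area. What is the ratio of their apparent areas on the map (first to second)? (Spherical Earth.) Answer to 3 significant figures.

Mercator is conformal with k = sec φ, so areal scale = k² = sec²φ.
At 56.8°: sec²(56.8°) = 1/0.5476² = 3.335.
At 6.3°: sec²(6.3°) = 1/0.9940² = 1.012.
Ratio = 3.335/1.012 = cos²(6.3°)/cos²(56.8°) ≈ 3.30.

3.30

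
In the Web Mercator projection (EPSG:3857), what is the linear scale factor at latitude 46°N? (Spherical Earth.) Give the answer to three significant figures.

For Mercator, h = k = sec φ (a conformal cylindrical projection has a single point scale, 1/cos φ).
k = 1/cos 46° = 1/0.6947 = 1.440.

1.44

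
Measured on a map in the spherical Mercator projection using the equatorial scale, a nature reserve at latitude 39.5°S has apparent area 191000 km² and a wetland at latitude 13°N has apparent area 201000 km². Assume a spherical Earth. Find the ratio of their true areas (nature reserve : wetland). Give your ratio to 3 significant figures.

On Mercator the areal scale is sec²φ, so true area = apparent × cos²φ.
True area of nature reserve: 191000 × cos²(39.5°) = 191000 × 0.5954 = 113700 km².
True area of wetland: 201000 × cos²(13°) = 201000 × 0.9494 = 190800 km².
Ratio = 113700 / 190800 ≈ 0.596.

0.596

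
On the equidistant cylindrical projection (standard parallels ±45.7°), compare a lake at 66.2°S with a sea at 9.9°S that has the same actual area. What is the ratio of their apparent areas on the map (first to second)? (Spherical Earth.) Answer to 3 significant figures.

With standard parallel φ₀ = 45.7°, the equirectangular projection gives x = Rλ cos φ₀, y = Rφ, so h = 1 and k = cos 45.7° / cos φ.
Areal scale at 66.2°: h·k = 1.000 × 1.731 = 1.731.
Areal scale at 9.9°: h·k = 1.000 × 0.7090 = 0.7090.
Ratio = 1.731/0.7090 ≈ 2.44.

2.44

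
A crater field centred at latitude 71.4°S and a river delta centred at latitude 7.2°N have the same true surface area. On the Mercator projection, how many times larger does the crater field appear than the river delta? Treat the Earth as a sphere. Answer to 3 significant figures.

Mercator areal scale is sec²φ.
At 71.4°: sec²(71.4°) = 1/0.3190² = 9.829.
At 7.2°: sec²(7.2°) = 1/0.9921² = 1.016.
Ratio = 9.829/1.016 = cos²(7.2°)/cos²(71.4°) ≈ 9.68.

9.68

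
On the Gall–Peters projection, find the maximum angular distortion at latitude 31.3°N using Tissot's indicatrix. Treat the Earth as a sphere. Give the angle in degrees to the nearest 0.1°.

Gall–Peters is a cylindrical equal-area projection with standard parallels at ±45°. For cylindrical equal-area with standard parallel φ₀, h = cos φ / cos φ₀ and k = cos φ₀ / cos φ, so h·k = 1.
At 31.3°: h = 1.208, k = 0.8275; principal scales a = 1.208, b = 0.8275.
sin(ω/2) = (a − b)/(a + b) = 0.3808/2.036 = 0.1871, so ω = 2 arcsin(0.1871) ≈ 21.6°.

21.6°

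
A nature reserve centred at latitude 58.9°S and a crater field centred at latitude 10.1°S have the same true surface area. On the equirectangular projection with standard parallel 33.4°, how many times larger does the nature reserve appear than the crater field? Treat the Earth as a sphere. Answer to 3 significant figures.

1.91

The equidistant cylindrical projection with φ₀ = 33.4° has h = 1 (meridians true) and k = cos φ₀ / cos φ along parallels.
Areal scale at 58.9°: h·k = 1.000 × 1.616 = 1.616.
Areal scale at 10.1°: h·k = 1.000 × 0.8480 = 0.8480.
Ratio = 1.616/0.8480 ≈ 1.91.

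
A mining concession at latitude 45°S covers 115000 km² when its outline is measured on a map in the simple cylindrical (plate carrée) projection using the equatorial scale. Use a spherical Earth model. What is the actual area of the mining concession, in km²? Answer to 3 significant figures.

In the plate carrée (x = Rλ, y = Rφ), meridians are true-scale (h = 1) and parallels are stretched by k = sec φ.
Areal scale = h·k = 1 × sec φ; at 45°, h = 1.000, k = 1.414, so h·k = 1.414.
True area = apparent / (areal scale) = 115000 / 1.414 ≈ 81300 km².

81300 km²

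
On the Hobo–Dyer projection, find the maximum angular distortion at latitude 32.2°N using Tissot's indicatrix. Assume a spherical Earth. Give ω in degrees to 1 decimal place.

Hobo–Dyer is a cylindrical equal-area projection with standard parallels at ±37.5°. A cylindrical equal-area projection with standard parallel φ₀ has meridian scale h = cos φ / cos φ₀ and parallel scale k = cos φ₀ / cos φ (so areas are preserved, h·k = 1).
At 32.2°: h = 1.067, k = 0.9376; principal scales a = 1.067, b = 0.9376.
sin(ω/2) = (a − b)/(a + b) = 0.1290/2.004 = 0.06439, so ω = 2 arcsin(0.06439) ≈ 7.4°.

7.4°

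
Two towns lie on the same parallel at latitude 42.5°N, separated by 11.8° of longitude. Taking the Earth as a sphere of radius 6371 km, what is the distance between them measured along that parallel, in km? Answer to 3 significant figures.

Arc length along a parallel = R cos φ · Δλ (with Δλ in radians).
= 6371 × cos 42.5° × (11.8° × π/180) = 6371 × 0.7373 × 0.2059 ≈ 967 km.

967 km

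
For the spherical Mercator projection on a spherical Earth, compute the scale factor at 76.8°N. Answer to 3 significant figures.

Mercator is conformal, so the point scale is isotropic: h = k = sec φ = 1/cos φ.
k = 1/cos 76.8° = 1/0.2284 = 4.379.

4.38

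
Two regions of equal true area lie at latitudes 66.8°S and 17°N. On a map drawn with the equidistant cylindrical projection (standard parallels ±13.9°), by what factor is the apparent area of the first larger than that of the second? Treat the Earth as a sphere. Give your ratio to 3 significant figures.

With standard parallel φ₀ = 13.9°, the equirectangular projection gives x = Rλ cos φ₀, y = Rφ, so h = 1 and k = cos 13.9° / cos φ.
Areal scale at 66.8°: h·k = 1.000 × 2.464 = 2.464.
Areal scale at 17°: h·k = 1.000 × 1.015 = 1.015.
Ratio = 2.464/1.015 ≈ 2.43.

2.43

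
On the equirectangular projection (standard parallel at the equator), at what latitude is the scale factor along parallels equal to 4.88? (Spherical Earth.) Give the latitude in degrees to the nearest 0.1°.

Plate carrée: h = 1, k = sec φ along parallels.
sec φ = 4.88  ⇒  cos φ = 0.2049  ⇒  φ ≈ 78.2°.

78.2°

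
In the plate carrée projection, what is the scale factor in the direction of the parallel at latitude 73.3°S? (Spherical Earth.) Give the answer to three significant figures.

Plate carrée maps x = Rλ, y = Rφ. The meridian scale is h = 1 and the parallel scale is k = 1/cos φ = sec φ.
k = 1/cos 73.3° = 1/0.2874 = 3.480.

3.48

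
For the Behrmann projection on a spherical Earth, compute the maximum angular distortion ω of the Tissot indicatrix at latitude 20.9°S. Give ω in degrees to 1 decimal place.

The Behrmann projection is cylindrical equal-area with φ₀ = 30°. A cylindrical equal-area projection with standard parallel φ₀ has meridian scale h = cos φ / cos φ₀ and parallel scale k = cos φ₀ / cos φ (so areas are preserved, h·k = 1).
At 20.9°: h = 1.079, k = 0.9270; principal scales a = 1.079, b = 0.9270.
sin(ω/2) = (a − b)/(a + b) = 0.1517/2.006 = 0.07564, so ω = 2 arcsin(0.07564) ≈ 8.7°.

8.7°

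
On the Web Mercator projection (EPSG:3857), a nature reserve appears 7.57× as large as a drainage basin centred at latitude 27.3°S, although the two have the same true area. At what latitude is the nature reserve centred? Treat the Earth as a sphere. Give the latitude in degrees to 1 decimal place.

For equal true areas on Mercator, apparent areas scale as sec²φ, so the ratio is cos²φ₂ / cos²φ₁.
cos²φ₂ / cos²φ₁ = 7.57  ⇒  cos φ₁ = cos 27.3° / √7.57 = 0.8886/2.751 = 0.3230.
φ₁ = arccos(0.3230) ≈ 71.2°.

71.2°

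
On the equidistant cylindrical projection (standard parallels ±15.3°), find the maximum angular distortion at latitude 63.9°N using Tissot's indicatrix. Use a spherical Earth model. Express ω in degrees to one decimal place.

The equidistant cylindrical projection with φ₀ = 15.3° has h = 1 (meridians true) and k = cos φ₀ / cos φ along parallels.
At 63.9°: h = 1.000, k = 2.192; principal scales a = 2.192, b = 1.000.
sin(ω/2) = (a − b)/(a + b) = 1.192/3.192 = 0.3735, so ω = 2 arcsin(0.3735) ≈ 43.9°.

43.9°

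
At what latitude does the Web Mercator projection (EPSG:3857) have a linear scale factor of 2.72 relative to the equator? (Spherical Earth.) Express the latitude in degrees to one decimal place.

68.4°

Mercator scale is k = sec φ = 1/cos φ.
1/cos φ = 2.72  ⇒  cos φ = 0.3676  ⇒  φ = arccos(0.3676) ≈ 68.4°.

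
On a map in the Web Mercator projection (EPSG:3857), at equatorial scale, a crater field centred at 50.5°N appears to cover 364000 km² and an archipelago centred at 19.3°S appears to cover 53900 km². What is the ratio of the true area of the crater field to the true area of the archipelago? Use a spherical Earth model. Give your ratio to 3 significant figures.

3.07

On Mercator the areal scale is sec²φ, so true area = apparent × cos²φ.
True area of crater field: 364000 × cos²(50.5°) = 364000 × 0.4046 = 147300 km².
True area of archipelago: 53900 × cos²(19.3°) = 53900 × 0.8908 = 48010 km².
Ratio = 147300 / 48010 ≈ 3.07.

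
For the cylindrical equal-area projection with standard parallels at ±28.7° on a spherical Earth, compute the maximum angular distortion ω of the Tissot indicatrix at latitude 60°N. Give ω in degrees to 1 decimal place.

61.3°

Cylindrical equal-area (φ₀ = 28.7°): h = cos φ / cos 28.7° along meridians, k = cos 28.7° / cos φ along parallels; h·k = 1.
At 60°: h = 0.5700, k = 1.754; principal scales a = 1.754, b = 0.5700.
sin(ω/2) = (a − b)/(a + b) = 1.184/2.324 = 0.5095, so ω = 2 arcsin(0.5095) ≈ 61.3°.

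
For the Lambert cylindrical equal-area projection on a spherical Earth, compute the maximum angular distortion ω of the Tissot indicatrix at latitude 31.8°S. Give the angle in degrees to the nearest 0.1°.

18.6°

The Lambert cylindrical equal-area projection is the cylindrical equal-area projection with its standard parallel at the equator (φ₀ = 0). For cylindrical equal-area with standard parallel φ₀, h = cos φ / cos φ₀ and k = cos φ₀ / cos φ, so h·k = 1.
At 31.8°: h = 0.8499, k = 1.177; principal scales a = 1.177, b = 0.8499.
sin(ω/2) = (a − b)/(a + b) = 0.3267/2.027 = 0.1612, so ω = 2 arcsin(0.1612) ≈ 18.6°.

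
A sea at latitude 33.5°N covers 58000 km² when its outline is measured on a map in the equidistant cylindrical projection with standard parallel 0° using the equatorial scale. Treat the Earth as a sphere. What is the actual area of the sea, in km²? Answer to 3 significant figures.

For the equirectangular projection with φ₀ = 0 (plate carrée), h = 1 along meridians and k = sec φ along parallels.
Areal scale = h·k = 1 × sec φ; at 33.5°, h = 1.000, k = 1.199, so h·k = 1.199.
True area = apparent / (areal scale) = 58000 / 1.199 ≈ 48400 km².

48400 km²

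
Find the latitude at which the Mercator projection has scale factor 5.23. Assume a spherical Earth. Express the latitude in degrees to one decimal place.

79.0°

Mercator scale is k = sec φ = 1/cos φ.
1/cos φ = 5.23  ⇒  cos φ = 0.1912  ⇒  φ = arccos(0.1912) ≈ 79.0°.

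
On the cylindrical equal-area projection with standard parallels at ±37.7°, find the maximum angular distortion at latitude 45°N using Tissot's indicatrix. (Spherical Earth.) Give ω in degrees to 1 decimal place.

Cylindrical equal-area (φ₀ = 37.7°): h = cos φ / cos 37.7° along meridians, k = cos 37.7° / cos φ along parallels; h·k = 1.
At 45°: h = 0.8937, k = 1.119; principal scales a = 1.119, b = 0.8937.
sin(ω/2) = (a − b)/(a + b) = 0.2253/2.013 = 0.1119, so ω = 2 arcsin(0.1119) ≈ 12.9°.

12.9°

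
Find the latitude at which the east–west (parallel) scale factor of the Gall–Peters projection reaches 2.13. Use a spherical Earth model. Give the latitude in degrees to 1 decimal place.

70.6°

The Gall–Peters projection is cylindrical equal-area with φ₀ = 45°. For cylindrical equal-area with standard parallel φ₀, h = cos φ / cos φ₀ and k = cos φ₀ / cos φ, so h·k = 1.
k = cos φ₀ / cos φ = 2.13  ⇒  cos φ = cos 45° / 2.13 = 0.3320.
φ = arccos(0.3320) ≈ 70.6°.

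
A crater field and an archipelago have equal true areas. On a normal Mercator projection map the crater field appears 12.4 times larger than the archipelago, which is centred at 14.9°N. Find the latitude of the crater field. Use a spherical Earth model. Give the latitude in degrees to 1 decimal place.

Mercator areal scale is sec²φ, so apparent-area ratio = sec²φ₁ / sec²φ₂ = cos²φ₂ / cos²φ₁.
cos²φ₂ / cos²φ₁ = 12.4  ⇒  cos φ₁ = cos 14.9° / √12.4 = 0.9664/3.521 = 0.2744.
φ₁ = arccos(0.2744) ≈ 74.1°.

74.1°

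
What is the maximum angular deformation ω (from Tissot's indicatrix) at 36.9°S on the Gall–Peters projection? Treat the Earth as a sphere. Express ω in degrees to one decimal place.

The Gall–Peters projection is cylindrical equal-area with φ₀ = 45°. For cylindrical equal-area with standard parallel φ₀, h = cos φ / cos φ₀ and k = cos φ₀ / cos φ, so h·k = 1.
At 36.9°: h = 1.131, k = 0.8842; principal scales a = 1.131, b = 0.8842.
sin(ω/2) = (a − b)/(a + b) = 0.2467/2.015 = 0.1224, so ω = 2 arcsin(0.1224) ≈ 14.1°.

14.1°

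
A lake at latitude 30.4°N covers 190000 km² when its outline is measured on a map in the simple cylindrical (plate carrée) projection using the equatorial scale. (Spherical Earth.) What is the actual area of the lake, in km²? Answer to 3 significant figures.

In the plate carrée (x = Rλ, y = Rφ), meridians are true-scale (h = 1) and parallels are stretched by k = sec φ.
Areal scale = h·k = 1 × sec φ; at 30.4°, h = 1.000, k = 1.159, so h·k = 1.159.
True area = apparent / (areal scale) = 190000 / 1.159 ≈ 164000 km².

164000 km²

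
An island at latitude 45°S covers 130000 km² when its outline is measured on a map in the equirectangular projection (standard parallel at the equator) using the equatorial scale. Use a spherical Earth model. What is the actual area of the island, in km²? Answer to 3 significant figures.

91900 km²

For the equirectangular projection with φ₀ = 0 (plate carrée), h = 1 along meridians and k = sec φ along parallels.
Areal scale = h·k = 1 × sec φ; at 45°, h = 1.000, k = 1.414, so h·k = 1.414.
True area = apparent / (areal scale) = 130000 / 1.414 ≈ 91900 km².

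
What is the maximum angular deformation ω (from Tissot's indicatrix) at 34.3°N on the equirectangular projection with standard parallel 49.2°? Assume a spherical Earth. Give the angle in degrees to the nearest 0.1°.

In the equirectangular projection with standard parallel φ₀ = 49.2° (x = Rλ cos φ₀, y = Rφ), meridians are true-scale (h = 1) and the parallel scale is k = cos φ₀ / cos φ.
At 34.3°: h = 1.000, k = 0.7910; principal scales a = 1.000, b = 0.7910.
sin(ω/2) = (a − b)/(a + b) = 0.2090/1.791 = 0.1167, so ω = 2 arcsin(0.1167) ≈ 13.4°.

13.4°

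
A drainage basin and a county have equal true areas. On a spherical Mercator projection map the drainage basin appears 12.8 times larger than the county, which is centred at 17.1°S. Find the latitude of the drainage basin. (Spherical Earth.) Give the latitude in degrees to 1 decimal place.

74.5°

Mercator areal scale is sec²φ, so apparent-area ratio = sec²φ₁ / sec²φ₂ = cos²φ₂ / cos²φ₁.
cos²φ₂ / cos²φ₁ = 12.8  ⇒  cos φ₁ = cos 17.1° / √12.8 = 0.9558/3.578 = 0.2672.
φ₁ = arccos(0.2672) ≈ 74.5°.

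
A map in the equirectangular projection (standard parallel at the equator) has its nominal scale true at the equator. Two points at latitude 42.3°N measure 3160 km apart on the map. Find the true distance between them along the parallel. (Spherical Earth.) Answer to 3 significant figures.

2340 km

In the plate carrée (x = Rλ, y = Rφ), meridians are true-scale (h = 1) and parallels are stretched by k = sec φ.
Along the parallel at 42.3°, map distances are exaggerated by k = sec 42.3° = 1.352.
True distance = 3160 / 1.352 = 3160 × cos 42.3° ≈ 2340 km.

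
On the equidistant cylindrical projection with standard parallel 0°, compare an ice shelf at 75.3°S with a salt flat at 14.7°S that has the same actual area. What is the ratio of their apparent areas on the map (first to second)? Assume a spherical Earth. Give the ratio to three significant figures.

Plate carrée maps x = Rλ, y = Rφ. The meridian scale is h = 1 and the parallel scale is k = 1/cos φ = sec φ.
Areal scale at 75.3°: h·k = 1.000 × 3.941 = 3.941.
Areal scale at 14.7°: h·k = 1.000 × 1.034 = 1.034.
Ratio = 3.941/1.034 ≈ 3.81.

3.81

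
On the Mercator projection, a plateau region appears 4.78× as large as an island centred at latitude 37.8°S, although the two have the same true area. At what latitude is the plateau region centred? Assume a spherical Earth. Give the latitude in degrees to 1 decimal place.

For equal true areas on Mercator, apparent areas scale as sec²φ, so the ratio is cos²φ₂ / cos²φ₁.
cos²φ₂ / cos²φ₁ = 4.78  ⇒  cos φ₁ = cos 37.8° / √4.78 = 0.7902/2.186 = 0.3614.
φ₁ = arccos(0.3614) ≈ 68.8°.

68.8°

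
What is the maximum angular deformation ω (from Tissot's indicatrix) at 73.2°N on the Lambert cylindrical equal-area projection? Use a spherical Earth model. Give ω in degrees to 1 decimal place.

115.5°

The Lambert cylindrical equal-area projection is the cylindrical equal-area projection with its standard parallel at the equator (φ₀ = 0). A cylindrical equal-area projection with standard parallel φ₀ has meridian scale h = cos φ / cos φ₀ and parallel scale k = cos φ₀ / cos φ (so areas are preserved, h·k = 1).
At 73.2°: h = 0.2890, k = 3.460; principal scales a = 3.460, b = 0.2890.
sin(ω/2) = (a − b)/(a + b) = 3.171/3.749 = 0.8458, so ω = 2 arcsin(0.8458) ≈ 115.5°.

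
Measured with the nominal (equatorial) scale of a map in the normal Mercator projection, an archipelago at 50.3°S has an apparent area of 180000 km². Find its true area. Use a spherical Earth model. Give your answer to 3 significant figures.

The Mercator projection is conformal; its linear scale factor is the same in every direction and equals sec φ = 1/cos φ.
Areal scale = k² = sec²φ = 1/cos²(50.3°) = 1/0.6388² = 2.451.
True area = apparent / (areal scale) = 180000 / 2.451 ≈ 73400 km².

73400 km²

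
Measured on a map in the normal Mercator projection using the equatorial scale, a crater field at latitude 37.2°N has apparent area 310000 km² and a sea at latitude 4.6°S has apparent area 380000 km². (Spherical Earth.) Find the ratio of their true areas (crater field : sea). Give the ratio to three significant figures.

0.521

Since Mercator area scale is 1/cos²φ, the true area equals the apparent area multiplied by cos²φ.
True area of crater field: 310000 × cos²(37.2°) = 310000 × 0.6345 = 196700 km².
True area of sea: 380000 × cos²(4.6°) = 380000 × 0.9936 = 377600 km².
Ratio = 196700 / 377600 ≈ 0.521.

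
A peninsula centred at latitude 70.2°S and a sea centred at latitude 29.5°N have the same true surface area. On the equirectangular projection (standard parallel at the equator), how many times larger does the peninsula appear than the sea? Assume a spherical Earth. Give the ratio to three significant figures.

2.57

Plate carrée maps x = Rλ, y = Rφ. The meridian scale is h = 1 and the parallel scale is k = 1/cos φ = sec φ.
Areal scale at 70.2°: h·k = 1.000 × 2.952 = 2.952.
Areal scale at 29.5°: h·k = 1.000 × 1.149 = 1.149.
Ratio = 2.952/1.149 ≈ 2.57.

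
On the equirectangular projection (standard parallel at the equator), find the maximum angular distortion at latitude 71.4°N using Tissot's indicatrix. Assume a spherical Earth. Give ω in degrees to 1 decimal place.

62.2°

Plate carrée maps x = Rλ, y = Rφ. The meridian scale is h = 1 and the parallel scale is k = 1/cos φ = sec φ.
At 71.4°: h = 1.000, k = 3.135; principal scales a = 3.135, b = 1.000.
sin(ω/2) = (a − b)/(a + b) = 2.135/4.135 = 0.5163, so ω = 2 arcsin(0.5163) ≈ 62.2°.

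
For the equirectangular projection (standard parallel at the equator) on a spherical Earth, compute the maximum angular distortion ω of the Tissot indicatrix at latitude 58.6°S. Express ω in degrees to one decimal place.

36.7°

In the plate carrée (x = Rλ, y = Rφ), meridians are true-scale (h = 1) and parallels are stretched by k = sec φ.
At 58.6°: h = 1.000, k = 1.919; principal scales a = 1.919, b = 1.000.
sin(ω/2) = (a − b)/(a + b) = 0.9194/2.919 = 0.3149, so ω = 2 arcsin(0.3149) ≈ 36.7°.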